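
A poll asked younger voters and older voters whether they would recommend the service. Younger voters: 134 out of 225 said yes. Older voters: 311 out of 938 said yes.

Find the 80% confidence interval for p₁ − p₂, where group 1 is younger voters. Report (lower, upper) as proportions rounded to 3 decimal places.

(0.218, 0.310)

First, p̂₁ = 134/225 = 0.5956; p̂₂ = 311/938 = 0.3316.
The two standard errors are √(0.5956×0.4044/225) = 0.03272 and √(0.3316×0.6684/938) = 0.01537.
Because the samples are independent, SE_diff = √(0.03272² + 0.01537²) = 0.03615.
Using z* = 1.282 for 80%, ME = 1.282 × 0.03615 = 0.04634.
p̂₁ − p̂₂ = 0.2640; interval 0.2640 ± 0.04634 gives (0.218, 0.310).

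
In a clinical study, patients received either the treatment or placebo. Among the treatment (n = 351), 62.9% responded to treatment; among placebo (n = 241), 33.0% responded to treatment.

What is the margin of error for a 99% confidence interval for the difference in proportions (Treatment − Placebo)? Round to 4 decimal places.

Each SE is √(p̂(1−p̂)/n): √(0.6290·0.3710/351) = 0.02578 and √(0.3300·0.6700/241) = 0.03029.
SE(p̂₁ − p̂₂) = √(SE₁² + SE₂²) = √(0.0006646084 + 0.0009174841) = 0.03978, since the two samples are independent.
At 99% confidence z* = 2.576; margin = 2.576 × 0.03978 = 0.10247.

0.1025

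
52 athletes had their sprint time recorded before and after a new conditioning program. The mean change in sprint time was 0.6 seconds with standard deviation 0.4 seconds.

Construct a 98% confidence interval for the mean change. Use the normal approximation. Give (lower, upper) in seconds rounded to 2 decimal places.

(0.47, 0.73)

Paired design: SE = s_d/√n = 0.4/√52 = 0.0555.
z* = 2.326; margin of error = 2.326 × 0.0555 = 0.1291.
0.6 ± 0.1291 → (0.47, 0.73).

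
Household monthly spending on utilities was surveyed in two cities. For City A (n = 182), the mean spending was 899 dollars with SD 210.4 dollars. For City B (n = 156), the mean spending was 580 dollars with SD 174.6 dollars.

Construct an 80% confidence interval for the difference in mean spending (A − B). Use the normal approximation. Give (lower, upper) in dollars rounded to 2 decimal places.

Per-group SEs: s₁/√n₁ = 210.4/√182 = 15.5959, s₂/√n₂ = 174.6/√156 = 13.9792.
Unpooled SE of the difference: √(243.23209681 + 195.41803264) = 20.9440.
Margin of error = z* · SE = 1.282 × 20.9440 = 26.8502.
x̄₁ − x̄₂ = 899 − 580 = 319.0000.
CI: 319.0000 ± 26.8502 = (292.15, 345.85).

(292.15, 345.85)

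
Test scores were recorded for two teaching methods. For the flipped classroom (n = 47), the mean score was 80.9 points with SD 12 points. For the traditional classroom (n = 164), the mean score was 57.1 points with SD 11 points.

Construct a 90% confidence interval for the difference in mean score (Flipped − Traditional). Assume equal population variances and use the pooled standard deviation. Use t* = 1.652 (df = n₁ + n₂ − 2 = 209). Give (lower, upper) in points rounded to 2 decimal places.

Pooled variance s_p² = [46·12² + 163·11²] / (47+164−2) = 126.0622, so s_p = 11.2277.
SE_diff = s_p·√(1/n₁ + 1/n₂) = 11.2277·√(1/47 + 1/164) = 1.8576.
t* = 1.652; margin = 1.652 × 1.8576 = 3.0688.
Difference = 80.9 − 57.1 = 23.8000.
23.8000 ± 3.0688 → (20.73, 26.87).

(20.73, 26.87)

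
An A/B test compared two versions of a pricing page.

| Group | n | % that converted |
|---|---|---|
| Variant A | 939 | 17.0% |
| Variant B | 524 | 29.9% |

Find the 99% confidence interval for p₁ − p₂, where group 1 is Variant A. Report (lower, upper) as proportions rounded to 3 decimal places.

SE₁ = √(p̂₁(1−p̂₁)/n₁) = √(0.1700·0.8300/939) = 0.01226; SE₂ = √(0.2990·0.7010/524) = 0.02000.
Independent samples: SE of the difference = √(SE₁² + SE₂²) = √(0.0001503076 + 0.0004) = 0.02346.
z* for 99% confidence is 2.576, so the margin of error is 2.576 × 0.02346 = 0.06043.
Point estimate p̂₁ − p̂₂ = 0.1700 − 0.2990 = -0.1290.
-0.1290 ± 0.06043 → (-0.189, -0.069).

(-0.189, -0.069)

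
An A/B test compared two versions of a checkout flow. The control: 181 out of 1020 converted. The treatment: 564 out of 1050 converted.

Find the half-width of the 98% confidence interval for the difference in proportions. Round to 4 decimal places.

0.0453

First, p̂₁ = 181/1020 = 0.1775; p̂₂ = 564/1050 = 0.5371.
The two standard errors are √(0.1775×0.8225/1020) = 0.01196 and √(0.5371×0.4629/1050) = 0.01539.
Because the samples are independent, SE_diff = √(0.01196² + 0.01539²) = 0.01949.
Using z* = 2.326 for 98%, ME = 2.326 × 0.01949 = 0.04533.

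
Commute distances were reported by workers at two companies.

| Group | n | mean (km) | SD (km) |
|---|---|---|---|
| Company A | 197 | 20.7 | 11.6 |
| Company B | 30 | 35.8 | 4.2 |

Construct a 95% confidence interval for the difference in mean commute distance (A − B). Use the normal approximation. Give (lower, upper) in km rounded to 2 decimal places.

(-17.31, -12.89)

Per-group SEs: s₁/√n₁ = 11.6/√197 = 0.8265, s₂/√n₂ = 4.2/√30 = 0.7668.
Unpooled SE of the difference: √(0.68310225 + 0.58798224) = 1.1274.
Margin of error = z* · SE = 1.960 × 1.1274 = 2.2097.
x̄₁ − x̄₂ = 20.7 − 35.8 = -15.1000.
CI: -15.1000 ± 2.2097 = (-17.31, -12.89).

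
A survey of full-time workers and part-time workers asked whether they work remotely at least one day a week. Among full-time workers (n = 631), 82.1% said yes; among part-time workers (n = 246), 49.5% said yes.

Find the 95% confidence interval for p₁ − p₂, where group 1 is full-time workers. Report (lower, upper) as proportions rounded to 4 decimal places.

(0.2567, 0.3953)

The two standard errors are √(0.8210×0.1790/631) = 0.01526 and √(0.4950×0.5050/246) = 0.03188.
Because the samples are independent, SE_diff = √(0.01526² + 0.03188²) = 0.03534.
Using z* = 1.960 for 95%, ME = 1.960 × 0.03534 = 0.06927.
p̂₁ − p̂₂ = 0.3260; interval 0.3260 ± 0.06927 gives (0.2567, 0.3953).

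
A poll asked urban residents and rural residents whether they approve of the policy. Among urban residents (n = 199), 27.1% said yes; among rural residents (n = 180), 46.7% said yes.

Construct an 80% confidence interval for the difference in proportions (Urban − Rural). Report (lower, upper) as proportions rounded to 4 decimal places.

(-0.2585, -0.1335)

SE₁ = √(p̂₁(1−p̂₁)/n₁) = √(0.2710·0.7290/199) = 0.03151; SE₂ = √(0.4670·0.5330/180) = 0.03719.
Independent samples: SE of the difference = √(SE₁² + SE₂²) = √(0.0009928801 + 0.0013830961) = 0.04874.
z* for 80% confidence is 1.282, so the margin of error is 1.282 × 0.04874 = 0.06248.
Point estimate p̂₁ − p̂₂ = 0.2710 − 0.4670 = -0.1960.
-0.1960 ± 0.06248 → (-0.2585, -0.1335).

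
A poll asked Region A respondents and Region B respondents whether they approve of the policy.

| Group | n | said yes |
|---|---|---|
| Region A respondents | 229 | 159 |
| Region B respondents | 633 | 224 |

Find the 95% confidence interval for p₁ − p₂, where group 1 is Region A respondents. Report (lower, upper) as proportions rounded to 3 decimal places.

First, p̂₁ = 159/229 = 0.6943; p̂₂ = 224/633 = 0.3539.
The two standard errors are √(0.6943×0.3057/229) = 0.03044 and √(0.3539×0.6461/633) = 0.01901.
Because the samples are independent, SE_diff = √(0.03044² + 0.01901²) = 0.03589.
Using z* = 1.960 for 95%, ME = 1.960 × 0.03589 = 0.07034.
p̂₁ − p̂₂ = 0.3404; interval 0.3404 ± 0.07034 gives (0.270, 0.411).

(0.270, 0.411)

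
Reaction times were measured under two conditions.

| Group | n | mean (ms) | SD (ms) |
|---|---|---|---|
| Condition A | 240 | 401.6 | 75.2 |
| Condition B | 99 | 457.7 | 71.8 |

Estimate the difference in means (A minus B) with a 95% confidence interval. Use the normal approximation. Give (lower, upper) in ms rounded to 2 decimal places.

(-73.15, -39.05)

Standard errors of each mean: 75.2/√240 = 4.8541 and 71.8/√99 = 7.2162.
SE(x̄₁ − x̄₂) = √(4.8541² + 7.2162²) = 8.6969 for independent samples with unequal variances.
With z* = 1.960, the margin is 1.960 × 8.6969 = 17.0459.
x̄₁ − x̄₂ = 401.6 − 457.7 = -56.1000; the interval is -56.1000 ± 17.0459 = (-73.15, -39.05).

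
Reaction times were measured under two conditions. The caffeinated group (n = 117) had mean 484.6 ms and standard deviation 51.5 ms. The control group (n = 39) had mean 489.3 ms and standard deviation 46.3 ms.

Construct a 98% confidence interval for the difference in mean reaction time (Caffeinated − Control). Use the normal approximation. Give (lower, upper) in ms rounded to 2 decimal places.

(-25.19, 15.79)

Standard errors of each mean: 51.5/√117 = 4.7612 and 46.3/√39 = 7.4139.
SE(x̄₁ − x̄₂) = √(4.7612² + 7.4139²) = 8.8111 for independent samples with unequal variances.
With z* = 2.326, the margin is 2.326 × 8.8111 = 20.4946.
x̄₁ − x̄₂ = 484.6 − 489.3 = -4.7000; the interval is -4.7000 ± 20.4946 = (-25.19, 15.79).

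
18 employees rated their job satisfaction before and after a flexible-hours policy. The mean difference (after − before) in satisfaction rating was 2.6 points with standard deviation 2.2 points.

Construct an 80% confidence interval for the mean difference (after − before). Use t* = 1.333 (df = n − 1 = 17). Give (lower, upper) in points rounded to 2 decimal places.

(1.91, 3.29)

This is a matched-pairs design, so SE = s_d/√n = 2.2/√18 = 0.5185.
Margin = 1.333 × 0.5185 = 0.6912; the interval is 2.6 ± 0.6912 = (1.91, 3.29).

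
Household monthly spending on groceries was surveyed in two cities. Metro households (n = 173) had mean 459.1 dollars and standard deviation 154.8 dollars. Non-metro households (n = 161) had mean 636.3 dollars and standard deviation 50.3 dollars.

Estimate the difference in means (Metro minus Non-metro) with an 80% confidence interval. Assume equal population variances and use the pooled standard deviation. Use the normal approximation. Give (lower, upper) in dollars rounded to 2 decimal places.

s_p = √[((n₁−1)s₁² + (n₂−1)s₂²)/(n₁+n₂−2)] = √[(172·154.8² + 160·50.3²)/332] = 116.7643.
SE = 116.7643·√(1/173 + 1/161) = 12.7864.
With z* = 1.282, margin = 1.282 × 12.7864 = 16.3922.
x̄₁ − x̄₂ = 459.1 − 636.3 = -177.2000; interval -177.2000 ± 16.3922 = (-193.59, -160.81).

(-193.59, -160.81)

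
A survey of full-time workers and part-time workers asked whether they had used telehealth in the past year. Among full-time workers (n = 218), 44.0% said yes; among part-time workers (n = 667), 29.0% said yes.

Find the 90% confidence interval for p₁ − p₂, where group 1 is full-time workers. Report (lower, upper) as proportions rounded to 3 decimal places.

Each SE is √(p̂(1−p̂)/n): √(0.4400·0.5600/218) = 0.03362 and √(0.2900·0.7100/667) = 0.01757.
SE(p̂₁ − p̂₂) = √(SE₁² + SE₂²) = √(0.0011303044 + 0.0003087049) = 0.03793, since the two samples are independent.
At 90% confidence z* = 1.645; margin = 1.645 × 0.03793 = 0.06239.
The difference is 0.4400 − 0.2900 = 0.1500, so the interval is 0.1500 ± 0.06239 = (0.088, 0.212).

(0.088, 0.212)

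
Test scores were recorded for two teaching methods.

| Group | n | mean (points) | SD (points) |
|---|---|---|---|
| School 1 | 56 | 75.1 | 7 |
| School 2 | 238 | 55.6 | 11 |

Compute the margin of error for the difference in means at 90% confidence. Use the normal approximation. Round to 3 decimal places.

1.935

Per-group SEs: s₁/√n₁ = 7/√56 = 0.9354, s₂/√n₂ = 11/√238 = 0.7130.
Unpooled SE of the difference: √(0.87497316 + 0.508369) = 1.1762.
Margin of error = z* · SE = 1.645 × 1.1762 = 1.9348.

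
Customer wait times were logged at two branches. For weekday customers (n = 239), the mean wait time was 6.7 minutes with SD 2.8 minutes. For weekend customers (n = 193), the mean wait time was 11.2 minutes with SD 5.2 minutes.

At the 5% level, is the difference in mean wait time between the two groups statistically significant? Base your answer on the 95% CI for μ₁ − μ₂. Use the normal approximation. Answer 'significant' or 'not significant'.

Standard errors of each mean: 2.8/√239 = 0.1811 and 5.2/√193 = 0.3743.
SE(x̄₁ − x̄₂) = √(0.1811² + 0.3743²) = 0.4158 for independent samples with unequal variances.
With z* = 1.960, the margin is 1.960 × 0.4158 = 0.8150.
x̄₁ − x̄₂ = 6.7 − 11.2 = -4.5000; the interval is -4.5000 ± 0.8150 = (-5.3150, -3.6850).
The interval (-5.3150, -3.6850) does not contain 0, so the difference is significant.

significant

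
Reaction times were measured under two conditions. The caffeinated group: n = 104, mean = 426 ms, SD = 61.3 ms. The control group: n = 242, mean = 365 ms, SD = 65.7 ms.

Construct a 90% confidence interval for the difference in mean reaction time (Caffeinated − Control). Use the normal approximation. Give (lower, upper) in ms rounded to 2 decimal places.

Per-group SEs: s₁/√n₁ = 61.3/√104 = 6.0110, s₂/√n₂ = 65.7/√242 = 4.2234.
Unpooled SE of the difference: √(36.132121 + 17.83710756) = 7.3464.
Margin of error = z* · SE = 1.645 × 7.3464 = 12.0848.
x̄₁ − x̄₂ = 426 − 365 = 61.0000.
CI: 61.0000 ± 12.0848 = (48.92, 73.08).

(48.92, 73.08)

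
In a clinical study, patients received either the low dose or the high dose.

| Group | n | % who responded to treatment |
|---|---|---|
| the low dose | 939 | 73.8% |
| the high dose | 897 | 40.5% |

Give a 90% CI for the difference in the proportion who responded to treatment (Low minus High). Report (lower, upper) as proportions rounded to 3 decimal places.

SE₁ = √(p̂₁(1−p̂₁)/n₁) = √(0.7380·0.2620/939) = 0.01435; SE₂ = √(0.4050·0.5950/897) = 0.01639.
Independent samples: SE of the difference = √(SE₁² + SE₂²) = √(0.0002059225 + 0.0002686321) = 0.02178.
z* for 90% confidence is 1.645, so the margin of error is 1.645 × 0.02178 = 0.03583.
Point estimate p̂₁ − p̂₂ = 0.7380 − 0.4050 = 0.3330.
0.3330 ± 0.03583 → (0.297, 0.369).

(0.297, 0.369)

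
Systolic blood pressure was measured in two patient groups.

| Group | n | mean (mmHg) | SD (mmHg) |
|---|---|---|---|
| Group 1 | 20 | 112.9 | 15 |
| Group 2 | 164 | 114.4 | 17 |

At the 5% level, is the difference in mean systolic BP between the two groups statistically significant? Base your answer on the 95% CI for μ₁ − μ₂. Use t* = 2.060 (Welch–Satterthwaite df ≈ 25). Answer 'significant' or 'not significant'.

SE₁ = s₁/√n₁ = 15/√20 = 3.3541; SE₂ = 17/√164 = 1.3275.
Independent samples, unequal variances: SE_diff = √(SE₁² + SE₂²) = √(11.24998681 + 1.76225625) = 3.6072.
t* = 2.060, so margin of error = 2.060 × 3.6072 = 7.4308.
Difference in means = 112.9 − 114.4 = -1.5000.
-1.5000 ± 7.4308 → (-8.9308, 5.9308).
The interval (-8.9308, 5.9308) contains 0, so the difference is not significant.

not significant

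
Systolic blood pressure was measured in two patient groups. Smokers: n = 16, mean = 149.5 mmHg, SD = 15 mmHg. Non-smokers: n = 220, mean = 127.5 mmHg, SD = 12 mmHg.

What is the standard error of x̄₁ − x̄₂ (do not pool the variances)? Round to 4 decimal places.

3.8363

Per-group SEs: s₁/√n₁ = 15/√16 = 3.7500, s₂/√n₂ = 12/√220 = 0.8090.
Unpooled SE of the difference: √(14.0625 + 0.654481) = 3.8363.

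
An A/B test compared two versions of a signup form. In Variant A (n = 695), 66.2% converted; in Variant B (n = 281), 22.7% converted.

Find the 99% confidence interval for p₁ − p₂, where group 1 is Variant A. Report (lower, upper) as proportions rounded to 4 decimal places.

(0.3558, 0.5142)

Each SE is √(p̂(1−p̂)/n): √(0.6620·0.3380/695) = 0.01794 and √(0.2270·0.7730/281) = 0.02499.
SE(p̂₁ − p̂₂) = √(SE₁² + SE₂²) = √(0.0003218436 + 0.0006245001) = 0.03076, since the two samples are independent.
At 99% confidence z* = 2.576; margin = 2.576 × 0.03076 = 0.07924.
The difference is 0.6620 − 0.2270 = 0.4350, so the interval is 0.4350 ± 0.07924 = (0.3558, 0.5142).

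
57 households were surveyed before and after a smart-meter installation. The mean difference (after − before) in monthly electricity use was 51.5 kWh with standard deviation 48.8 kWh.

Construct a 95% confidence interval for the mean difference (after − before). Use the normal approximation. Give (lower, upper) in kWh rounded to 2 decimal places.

(38.83, 64.17)

This is a matched-pairs design, so SE = s_d/√n = 48.8/√57 = 6.4637.
Margin = 1.960 × 6.4637 = 12.6689; the interval is 51.5 ± 12.6689 = (38.83, 64.17).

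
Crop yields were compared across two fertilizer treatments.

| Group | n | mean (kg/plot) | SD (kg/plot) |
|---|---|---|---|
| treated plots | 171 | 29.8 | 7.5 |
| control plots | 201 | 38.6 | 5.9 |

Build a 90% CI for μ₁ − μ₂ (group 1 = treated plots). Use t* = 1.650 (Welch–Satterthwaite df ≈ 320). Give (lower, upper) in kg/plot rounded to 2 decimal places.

(-9.97, -7.63)

Per-group SEs: s₁/√n₁ = 7.5/√171 = 0.5735, s₂/√n₂ = 5.9/√201 = 0.4162.
Unpooled SE of the difference: √(0.32890225 + 0.17322244) = 0.7086.
Margin of error = t* · SE = 1.650 × 0.7086 = 1.1692.
x̄₁ − x̄₂ = 29.8 − 38.6 = -8.8000.
CI: -8.8000 ± 1.1692 = (-9.97, -7.63).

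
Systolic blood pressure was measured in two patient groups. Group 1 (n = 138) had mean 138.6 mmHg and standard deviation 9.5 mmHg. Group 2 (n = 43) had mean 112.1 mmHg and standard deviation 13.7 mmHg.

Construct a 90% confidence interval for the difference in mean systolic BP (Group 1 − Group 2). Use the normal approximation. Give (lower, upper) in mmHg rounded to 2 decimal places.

(22.81, 30.19)

SE₁ = s₁/√n₁ = 9.5/√138 = 0.8087; SE₂ = 13.7/√43 = 2.0892.
Independent samples, unequal variances: SE_diff = √(SE₁² + SE₂²) = √(0.65399569 + 4.36475664) = 2.2403.
z* = 1.645, so margin of error = 1.645 × 2.2403 = 3.6853.
Difference in means = 138.6 − 112.1 = 26.5000.
26.5000 ± 3.6853 → (22.81, 30.19).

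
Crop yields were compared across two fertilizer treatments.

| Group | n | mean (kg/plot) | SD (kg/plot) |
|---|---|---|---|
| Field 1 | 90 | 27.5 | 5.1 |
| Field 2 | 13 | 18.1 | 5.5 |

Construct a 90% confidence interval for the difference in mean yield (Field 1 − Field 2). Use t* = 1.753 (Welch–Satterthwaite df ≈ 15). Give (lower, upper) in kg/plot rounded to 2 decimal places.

SE₁ = s₁/√n₁ = 5.1/√90 = 0.5376; SE₂ = 5.5/√13 = 1.5254.
Independent samples, unequal variances: SE_diff = √(SE₁² + SE₂²) = √(0.28901376 + 2.32684516) = 1.6174.
t* = 1.753, so margin of error = 1.753 × 1.6174 = 2.8353.
Difference in means = 27.5 − 18.1 = 9.4000.
9.4000 ± 2.8353 → (6.56, 12.24).

(6.56, 12.24)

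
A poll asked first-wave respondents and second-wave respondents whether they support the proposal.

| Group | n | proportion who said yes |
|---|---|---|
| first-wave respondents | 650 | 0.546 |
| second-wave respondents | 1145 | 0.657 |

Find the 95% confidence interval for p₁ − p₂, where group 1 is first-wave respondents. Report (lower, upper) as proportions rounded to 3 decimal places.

SE₁ = √(p̂₁(1−p̂₁)/n₁) = √(0.5460·0.4540/650) = 0.01953; SE₂ = √(0.6570·0.3430/1145) = 0.01403.
Independent samples: SE of the difference = √(SE₁² + SE₂²) = √(0.0003814209 + 0.0001968409) = 0.02405.
z* for 95% confidence is 1.960, so the margin of error is 1.960 × 0.02405 = 0.04714.
Point estimate p̂₁ − p̂₂ = 0.5460 − 0.6570 = -0.1110.
-0.1110 ± 0.04714 → (-0.158, -0.064).

(-0.158, -0.064)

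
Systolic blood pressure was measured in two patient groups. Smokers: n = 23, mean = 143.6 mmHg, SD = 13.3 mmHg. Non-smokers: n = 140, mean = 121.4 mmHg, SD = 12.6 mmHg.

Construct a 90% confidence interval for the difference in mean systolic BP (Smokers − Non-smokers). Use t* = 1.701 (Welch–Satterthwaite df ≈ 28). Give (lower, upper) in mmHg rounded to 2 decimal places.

SE₁ = s₁/√n₁ = 13.3/√23 = 2.7732; SE₂ = 12.6/√140 = 1.0649.
Independent samples, unequal variances: SE_diff = √(SE₁² + SE₂²) = √(7.69063824 + 1.13401201) = 2.9706.
t* = 1.701, so margin of error = 1.701 × 2.9706 = 5.0530.
Difference in means = 143.6 − 121.4 = 22.2000.
22.2000 ± 5.0530 → (17.15, 27.25).

(17.15, 27.25)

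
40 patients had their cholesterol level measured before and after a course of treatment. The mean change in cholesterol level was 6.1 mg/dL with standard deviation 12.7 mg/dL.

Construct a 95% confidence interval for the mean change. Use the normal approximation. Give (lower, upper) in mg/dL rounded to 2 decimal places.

Paired design: SE = s_d/√n = 12.7/√40 = 2.0080.
z* = 1.960; margin of error = 1.960 × 2.0080 = 3.9357.
6.1 ± 3.9357 → (2.16, 10.04).

(2.16, 10.04)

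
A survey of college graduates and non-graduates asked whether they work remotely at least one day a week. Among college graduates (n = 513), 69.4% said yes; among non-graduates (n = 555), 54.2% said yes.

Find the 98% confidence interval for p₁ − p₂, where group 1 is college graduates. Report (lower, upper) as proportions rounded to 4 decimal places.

(0.0837, 0.2203)

Each SE is √(p̂(1−p̂)/n): √(0.6940·0.3060/513) = 0.02035 and √(0.5420·0.4580/555) = 0.02115.
SE(p̂₁ − p̂₂) = √(SE₁² + SE₂²) = √(0.0004141225 + 0.0004473225) = 0.02935, since the two samples are independent.
At 98% confidence z* = 2.326; margin = 2.326 × 0.02935 = 0.06827.
The difference is 0.6940 − 0.5420 = 0.1520, so the interval is 0.1520 ± 0.06827 = (0.0837, 0.2203).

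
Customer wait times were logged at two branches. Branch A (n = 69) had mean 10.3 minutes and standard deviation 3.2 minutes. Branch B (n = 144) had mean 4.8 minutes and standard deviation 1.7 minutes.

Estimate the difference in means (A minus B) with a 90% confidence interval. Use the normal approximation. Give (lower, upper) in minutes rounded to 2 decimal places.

SE₁ = s₁/√n₁ = 3.2/√69 = 0.3852; SE₂ = 1.7/√144 = 0.1417.
Independent samples, unequal variances: SE_diff = √(SE₁² + SE₂²) = √(0.14837904 + 0.02007889) = 0.4104.
z* = 1.645, so margin of error = 1.645 × 0.4104 = 0.6751.
Difference in means = 10.3 − 4.8 = 5.5000.
5.5000 ± 0.6751 → (4.82, 6.18).

(4.82, 6.18)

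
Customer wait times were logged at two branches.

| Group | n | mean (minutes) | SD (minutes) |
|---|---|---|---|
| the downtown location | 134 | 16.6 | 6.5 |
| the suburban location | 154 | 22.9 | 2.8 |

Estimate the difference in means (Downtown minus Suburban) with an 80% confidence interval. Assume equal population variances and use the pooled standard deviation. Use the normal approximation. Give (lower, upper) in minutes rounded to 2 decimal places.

(-7.04, -5.56)

Pooled variance s_p² = [133·6.5² + 153·2.8²] / (134+154−2) = 23.8419, so s_p = 4.8828.
SE_diff = s_p·√(1/n₁ + 1/n₂) = 4.8828·√(1/134 + 1/154) = 0.5768.
z* = 1.282; margin = 1.282 × 0.5768 = 0.7395.
Difference = 16.6 − 22.9 = -6.3000.
-6.3000 ± 0.7395 → (-7.04, -5.56).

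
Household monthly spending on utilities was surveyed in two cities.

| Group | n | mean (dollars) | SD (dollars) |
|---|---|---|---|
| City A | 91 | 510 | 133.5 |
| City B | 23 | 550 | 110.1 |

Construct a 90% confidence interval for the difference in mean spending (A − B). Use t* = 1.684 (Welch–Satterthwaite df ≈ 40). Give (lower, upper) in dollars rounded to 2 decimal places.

(-85.28, 5.28)

Standard errors of each mean: 133.5/√91 = 13.9946 and 110.1/√23 = 22.9574.
SE(x̄₁ − x̄₂) = √(13.9946² + 22.9574²) = 26.8866 for independent samples with unequal variances.
With t* = 1.684, the margin is 1.684 × 26.8866 = 45.2770.
x̄₁ − x̄₂ = 510 − 550 = -40.0000; the interval is -40.0000 ± 45.2770 = (-85.28, 5.28).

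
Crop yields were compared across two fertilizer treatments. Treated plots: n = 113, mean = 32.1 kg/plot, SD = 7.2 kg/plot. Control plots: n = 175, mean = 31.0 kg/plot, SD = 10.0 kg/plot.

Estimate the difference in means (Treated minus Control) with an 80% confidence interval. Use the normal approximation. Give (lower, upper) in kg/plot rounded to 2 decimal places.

Standard errors of each mean: 7.2/√113 = 0.6773 and 10.0/√175 = 0.7559.
SE(x̄₁ − x̄₂) = √(0.6773² + 0.7559²) = 1.0149 for independent samples with unequal variances.
With z* = 1.282, the margin is 1.282 × 1.0149 = 1.3011.
x̄₁ − x̄₂ = 32.1 − 31.0 = 1.1000; the interval is 1.1000 ± 1.3011 = (-0.20, 2.40).

(-0.20, 2.40)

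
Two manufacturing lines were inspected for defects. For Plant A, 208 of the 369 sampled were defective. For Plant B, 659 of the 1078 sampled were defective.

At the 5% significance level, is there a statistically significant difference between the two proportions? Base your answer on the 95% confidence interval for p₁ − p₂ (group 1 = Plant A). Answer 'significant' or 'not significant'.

Sample proportions: 208/369 = 0.5637, 659/1078 = 0.6113.
Each SE is √(p̂(1−p̂)/n): √(0.5637·0.4363/369) = 0.02582 and √(0.6113·0.3887/1078) = 0.01485.
SE(p̂₁ − p̂₂) = √(SE₁² + SE₂²) = √(0.0006666724 + 0.0002205225) = 0.02979, since the two samples are independent.
At 95% confidence z* = 1.960; margin = 1.960 × 0.02979 = 0.05839.
The difference is 0.5637 − 0.6113 = -0.0476, so the interval is -0.0476 ± 0.05839 = (-0.10599, 0.01079).
The interval (-0.10599, 0.01079) contains 0, so the difference is not significant.

not significant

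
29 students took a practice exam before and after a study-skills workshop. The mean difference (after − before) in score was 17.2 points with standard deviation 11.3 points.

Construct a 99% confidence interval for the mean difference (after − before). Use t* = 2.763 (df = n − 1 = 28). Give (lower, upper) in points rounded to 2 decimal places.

This is a matched-pairs design, so SE = s_d/√n = 11.3/√29 = 2.0984.
Margin = 2.763 × 2.0984 = 5.7979; the interval is 17.2 ± 5.7979 = (11.40, 23.00).

(11.40, 23.00)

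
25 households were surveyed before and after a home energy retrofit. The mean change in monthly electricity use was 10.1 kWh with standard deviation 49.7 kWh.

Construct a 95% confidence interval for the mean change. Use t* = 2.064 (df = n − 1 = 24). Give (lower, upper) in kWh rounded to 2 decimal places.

(-10.42, 30.62)

This is a matched-pairs design, so SE = s_d/√n = 49.7/√25 = 9.9400.
Margin = 2.064 × 9.9400 = 20.5162; the interval is 10.1 ± 20.5162 = (-10.42, 30.62).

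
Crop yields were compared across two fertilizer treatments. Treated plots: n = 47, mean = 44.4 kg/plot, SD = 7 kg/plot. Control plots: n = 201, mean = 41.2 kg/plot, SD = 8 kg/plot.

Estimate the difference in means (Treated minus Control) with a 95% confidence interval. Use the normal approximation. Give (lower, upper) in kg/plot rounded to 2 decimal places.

Per-group SEs: s₁/√n₁ = 7/√47 = 1.0211, s₂/√n₂ = 8/√201 = 0.5643.
Unpooled SE of the difference: √(1.04264521 + 0.31843449) = 1.1667.
Margin of error = z* · SE = 1.960 × 1.1667 = 2.2867.
x̄₁ − x̄₂ = 44.4 − 41.2 = 3.2000.
CI: 3.2000 ± 2.2867 = (0.91, 5.49).

(0.91, 5.49)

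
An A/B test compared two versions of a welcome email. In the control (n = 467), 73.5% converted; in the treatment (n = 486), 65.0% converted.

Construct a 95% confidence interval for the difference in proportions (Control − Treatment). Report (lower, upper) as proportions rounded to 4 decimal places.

(0.0267, 0.1433)

Each SE is √(p̂(1−p̂)/n): √(0.7350·0.2650/467) = 0.02042 and √(0.6500·0.3500/486) = 0.02164.
SE(p̂₁ − p̂₂) = √(SE₁² + SE₂²) = √(0.0004169764 + 0.0004682896) = 0.02975, since the two samples are independent.
At 95% confidence z* = 1.960; margin = 1.960 × 0.02975 = 0.05831.
The difference is 0.7350 − 0.6500 = 0.0850, so the interval is 0.0850 ± 0.05831 = (0.0267, 0.1433).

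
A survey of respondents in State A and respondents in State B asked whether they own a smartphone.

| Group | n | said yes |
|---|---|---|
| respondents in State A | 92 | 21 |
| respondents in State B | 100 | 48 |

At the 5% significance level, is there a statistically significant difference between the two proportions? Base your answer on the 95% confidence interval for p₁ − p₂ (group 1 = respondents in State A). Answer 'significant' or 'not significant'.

p̂₁ = 21/92 = 0.2283 and p̂₂ = 48/100 = 0.4800.
SE₁ = √(p̂₁(1−p̂₁)/n₁) = √(0.2283·0.7717/92) = 0.04376; SE₂ = √(0.4800·0.5200/100) = 0.04996.
Independent samples: SE of the difference = √(SE₁² + SE₂²) = √(0.0019149376 + 0.0024960016) = 0.06641.
z* for 95% confidence is 1.960, so the margin of error is 1.960 × 0.06641 = 0.13016.
Point estimate p̂₁ − p̂₂ = 0.2283 − 0.4800 = -0.2517.
-0.2517 ± 0.13016 → (-0.38186, -0.12154).
The interval (-0.38186, -0.12154) does not contain 0, so the difference is significant.

significant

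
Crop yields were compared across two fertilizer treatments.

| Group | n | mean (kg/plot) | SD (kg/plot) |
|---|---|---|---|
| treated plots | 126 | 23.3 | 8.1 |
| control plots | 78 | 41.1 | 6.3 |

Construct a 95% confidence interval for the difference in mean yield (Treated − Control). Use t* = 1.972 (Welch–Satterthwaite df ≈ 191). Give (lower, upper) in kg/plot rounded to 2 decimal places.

(-19.80, -15.80)

SE₁ = s₁/√n₁ = 8.1/√126 = 0.7216; SE₂ = 6.3/√78 = 0.7133.
Independent samples, unequal variances: SE_diff = √(SE₁² + SE₂²) = √(0.52070656 + 0.50879689) = 1.0146.
t* = 1.972, so margin of error = 1.972 × 1.0146 = 2.0008.
Difference in means = 23.3 − 41.1 = -17.8000.
-17.8000 ± 2.0008 → (-19.80, -15.80).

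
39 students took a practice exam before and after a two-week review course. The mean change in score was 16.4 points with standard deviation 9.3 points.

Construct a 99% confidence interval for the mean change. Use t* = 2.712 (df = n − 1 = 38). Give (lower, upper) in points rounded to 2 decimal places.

This is a matched-pairs design, so SE = s_d/√n = 9.3/√39 = 1.4892.
Margin = 2.712 × 1.4892 = 4.0387; the interval is 16.4 ± 4.0387 = (12.36, 20.44).

(12.36, 20.44)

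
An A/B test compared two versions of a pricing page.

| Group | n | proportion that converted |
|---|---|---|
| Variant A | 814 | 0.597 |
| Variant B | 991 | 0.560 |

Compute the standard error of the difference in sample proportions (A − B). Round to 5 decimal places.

The two standard errors are √(0.5970×0.4030/814) = 0.01719 and √(0.5600×0.4400/991) = 0.01577.
Because the samples are independent, SE_diff = √(0.01719² + 0.01577²) = 0.02333.

0.02333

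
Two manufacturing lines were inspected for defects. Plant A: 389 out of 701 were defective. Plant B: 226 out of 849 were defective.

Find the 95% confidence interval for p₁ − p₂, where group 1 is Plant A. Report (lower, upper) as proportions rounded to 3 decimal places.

Sample proportions: 389/701 = 0.5549, 226/849 = 0.2662.
Each SE is √(p̂(1−p̂)/n): √(0.5549·0.4451/701) = 0.01877 and √(0.2662·0.7338/849) = 0.01517.
SE(p̂₁ − p̂₂) = √(SE₁² + SE₂²) = √(0.0003523129 + 0.0002301289) = 0.02413, since the two samples are independent.
At 95% confidence z* = 1.960; margin = 1.960 × 0.02413 = 0.04729.
The difference is 0.5549 − 0.2662 = 0.2887, so the interval is 0.2887 ± 0.04729 = (0.241, 0.336).

(0.241, 0.336)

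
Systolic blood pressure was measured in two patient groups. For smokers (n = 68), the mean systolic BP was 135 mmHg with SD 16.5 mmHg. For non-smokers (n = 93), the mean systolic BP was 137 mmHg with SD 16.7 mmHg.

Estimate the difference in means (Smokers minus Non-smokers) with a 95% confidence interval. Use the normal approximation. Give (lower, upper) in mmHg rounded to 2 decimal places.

Per-group SEs: s₁/√n₁ = 16.5/√68 = 2.0009, s₂/√n₂ = 16.7/√93 = 1.7317.
Unpooled SE of the difference: √(4.00360081 + 2.99878489) = 2.6462.
Margin of error = z* · SE = 1.960 × 2.6462 = 5.1866.
x̄₁ − x̄₂ = 135 − 137 = -2.0000.
CI: -2.0000 ± 5.1866 = (-7.19, 3.19).

(-7.19, 3.19)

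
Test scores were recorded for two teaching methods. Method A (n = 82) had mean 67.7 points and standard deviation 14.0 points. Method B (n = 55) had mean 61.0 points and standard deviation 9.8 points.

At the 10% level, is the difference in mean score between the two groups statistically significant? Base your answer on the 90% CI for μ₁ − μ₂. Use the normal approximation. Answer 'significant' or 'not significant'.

SE₁ = s₁/√n₁ = 14.0/√82 = 1.5460; SE₂ = 9.8/√55 = 1.3214.
Independent samples, unequal variances: SE_diff = √(SE₁² + SE₂²) = √(2.390116 + 1.74609796) = 2.0338.
z* = 1.645, so margin of error = 1.645 × 2.0338 = 3.3456.
Difference in means = 67.7 − 61.0 = 6.7000.
6.7000 ± 3.3456 → (3.3544, 10.0456).
The interval (3.3544, 10.0456) does not contain 0, so the difference is significant.

significant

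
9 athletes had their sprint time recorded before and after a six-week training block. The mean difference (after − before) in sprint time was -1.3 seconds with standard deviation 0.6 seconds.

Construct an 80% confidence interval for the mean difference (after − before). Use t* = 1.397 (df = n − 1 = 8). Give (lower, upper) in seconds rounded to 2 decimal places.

Paired design: SE = s_d/√n = 0.6/√9 = 0.2000.
t* = 1.397; margin of error = 1.397 × 0.2000 = 0.2794.
-1.3 ± 0.2794 → (-1.58, -1.02).

(-1.58, -1.02)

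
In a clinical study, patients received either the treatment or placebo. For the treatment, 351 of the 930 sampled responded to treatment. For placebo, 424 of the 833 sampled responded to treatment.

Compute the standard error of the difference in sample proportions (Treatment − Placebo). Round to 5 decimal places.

0.02351

First, p̂₁ = 351/930 = 0.3774; p̂₂ = 424/833 = 0.5090.
The two standard errors are √(0.3774×0.6226/930) = 0.01590 and √(0.5090×0.4910/833) = 0.01732.
Because the samples are independent, SE_diff = √(0.01590² + 0.01732²) = 0.02351.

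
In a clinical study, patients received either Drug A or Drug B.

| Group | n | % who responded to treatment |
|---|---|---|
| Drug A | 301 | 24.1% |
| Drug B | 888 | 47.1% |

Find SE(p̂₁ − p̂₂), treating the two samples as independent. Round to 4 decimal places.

Each SE is √(p̂(1−p̂)/n): √(0.2410·0.7590/301) = 0.02465 and √(0.4710·0.5290/888) = 0.01675.
SE(p̂₁ − p̂₂) = √(SE₁² + SE₂²) = √(0.0006076225 + 0.0002805625) = 0.02980, since the two samples are independent.

0.0298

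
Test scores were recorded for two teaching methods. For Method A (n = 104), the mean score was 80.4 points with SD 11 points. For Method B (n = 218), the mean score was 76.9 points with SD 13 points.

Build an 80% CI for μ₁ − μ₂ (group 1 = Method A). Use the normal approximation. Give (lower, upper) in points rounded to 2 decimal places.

(1.71, 5.29)

SE₁ = s₁/√n₁ = 11/√104 = 1.0786; SE₂ = 13/√218 = 0.8805.
Independent samples, unequal variances: SE_diff = √(SE₁² + SE₂²) = √(1.16337796 + 0.77528025) = 1.3924.
z* = 1.282, so margin of error = 1.282 × 1.3924 = 1.7851.
Difference in means = 80.4 − 76.9 = 3.5000.
3.5000 ± 1.7851 → (1.71, 5.29).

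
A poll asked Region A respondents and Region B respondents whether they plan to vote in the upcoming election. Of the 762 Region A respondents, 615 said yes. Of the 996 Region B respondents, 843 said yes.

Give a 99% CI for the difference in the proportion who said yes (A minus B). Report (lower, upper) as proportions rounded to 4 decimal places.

(-0.0864, 0.0078)

p̂₁ = 615/762 = 0.8071 and p̂₂ = 843/996 = 0.8464.
SE₁ = √(p̂₁(1−p̂₁)/n₁) = √(0.8071·0.1929/762) = 0.01429; SE₂ = √(0.8464·0.1536/996) = 0.01142.
Independent samples: SE of the difference = √(SE₁² + SE₂²) = √(0.0002042041 + 0.0001304164) = 0.01829.
z* for 99% confidence is 2.576, so the margin of error is 2.576 × 0.01829 = 0.04712.
Point estimate p̂₁ − p̂₂ = 0.8071 − 0.8464 = -0.0393.
-0.0393 ± 0.04712 → (-0.0864, 0.0078).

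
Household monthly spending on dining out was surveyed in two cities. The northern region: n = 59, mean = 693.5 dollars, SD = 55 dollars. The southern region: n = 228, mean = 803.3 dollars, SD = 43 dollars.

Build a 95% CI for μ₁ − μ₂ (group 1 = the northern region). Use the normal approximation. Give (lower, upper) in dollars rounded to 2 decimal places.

SE₁ = s₁/√n₁ = 55/√59 = 7.1604; SE₂ = 43/√228 = 2.8477.
Independent samples, unequal variances: SE_diff = √(SE₁² + SE₂²) = √(51.27132816 + 8.10939529) = 7.7059.
z* = 1.960, so margin of error = 1.960 × 7.7059 = 15.1036.
Difference in means = 693.5 − 803.3 = -109.8000.
-109.8000 ± 15.1036 → (-124.90, -94.70).

(-124.90, -94.70)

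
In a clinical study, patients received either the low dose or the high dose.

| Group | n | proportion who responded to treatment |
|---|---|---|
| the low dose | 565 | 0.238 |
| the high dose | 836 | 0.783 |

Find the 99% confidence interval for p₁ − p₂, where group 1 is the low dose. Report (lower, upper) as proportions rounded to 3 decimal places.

SE₁ = √(p̂₁(1−p̂₁)/n₁) = √(0.2380·0.7620/565) = 0.01792; SE₂ = √(0.7830·0.2170/836) = 0.01426.
Independent samples: SE of the difference = √(SE₁² + SE₂²) = √(0.0003211264 + 0.0002033476) = 0.02290.
z* for 99% confidence is 2.576, so the margin of error is 2.576 × 0.02290 = 0.05899.
Point estimate p̂₁ − p̂₂ = 0.2380 − 0.7830 = -0.5450.
-0.5450 ± 0.05899 → (-0.604, -0.486).

(-0.604, -0.486)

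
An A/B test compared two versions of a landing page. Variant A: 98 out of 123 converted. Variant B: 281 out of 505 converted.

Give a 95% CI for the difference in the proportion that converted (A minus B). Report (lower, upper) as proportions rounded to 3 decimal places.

p̂₁ = 98/123 = 0.7967 and p̂₂ = 281/505 = 0.5564.
SE₁ = √(p̂₁(1−p̂₁)/n₁) = √(0.7967·0.2033/123) = 0.03629; SE₂ = √(0.5564·0.4436/505) = 0.02211.
Independent samples: SE of the difference = √(SE₁² + SE₂²) = √(0.0013169641 + 0.0004888521) = 0.04249.
z* for 95% confidence is 1.960, so the margin of error is 1.960 × 0.04249 = 0.08328.
Point estimate p̂₁ − p̂₂ = 0.7967 − 0.5564 = 0.2403.
0.2403 ± 0.08328 → (0.157, 0.324).

(0.157, 0.324)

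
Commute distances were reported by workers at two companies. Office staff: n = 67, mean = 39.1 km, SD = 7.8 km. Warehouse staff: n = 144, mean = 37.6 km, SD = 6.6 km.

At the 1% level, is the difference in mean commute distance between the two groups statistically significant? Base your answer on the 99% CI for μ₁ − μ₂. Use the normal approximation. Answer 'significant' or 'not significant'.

Per-group SEs: s₁/√n₁ = 7.8/√67 = 0.9529, s₂/√n₂ = 6.6/√144 = 0.5500.
Unpooled SE of the difference: √(0.90801841 + 0.3025) = 1.1002.
Margin of error = z* · SE = 2.576 × 1.1002 = 2.8341.
x̄₁ − x̄₂ = 39.1 − 37.6 = 1.5000.
CI: 1.5000 ± 2.8341 = (-1.3341, 4.3341).
The interval (-1.3341, 4.3341) contains 0, so the difference is not significant.

not significant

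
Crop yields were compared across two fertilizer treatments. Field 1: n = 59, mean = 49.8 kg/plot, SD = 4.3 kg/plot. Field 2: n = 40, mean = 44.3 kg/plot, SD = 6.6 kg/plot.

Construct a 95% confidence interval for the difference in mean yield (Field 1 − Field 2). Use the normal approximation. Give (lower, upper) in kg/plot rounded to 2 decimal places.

(3.18, 7.82)

SE₁ = s₁/√n₁ = 4.3/√59 = 0.5598; SE₂ = 6.6/√40 = 1.0436.
Independent samples, unequal variances: SE_diff = √(SE₁² + SE₂²) = √(0.31337604 + 1.08910096) = 1.1843.
z* = 1.960, so margin of error = 1.960 × 1.1843 = 2.3212.
Difference in means = 49.8 − 44.3 = 5.5000.
5.5000 ± 2.3212 → (3.18, 7.82).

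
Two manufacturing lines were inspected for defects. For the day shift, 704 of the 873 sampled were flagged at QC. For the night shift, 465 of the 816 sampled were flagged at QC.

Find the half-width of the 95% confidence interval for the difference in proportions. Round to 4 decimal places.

Sample proportions: 704/873 = 0.8064, 465/816 = 0.5699.
Each SE is √(p̂(1−p̂)/n): √(0.8064·0.1936/873) = 0.01337 and √(0.5699·0.4301/816) = 0.01733.
SE(p̂₁ − p̂₂) = √(SE₁² + SE₂²) = √(0.0001787569 + 0.0003003289) = 0.02189, since the two samples are independent.
At 95% confidence z* = 1.960; margin = 1.960 × 0.02189 = 0.04290.

0.0429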